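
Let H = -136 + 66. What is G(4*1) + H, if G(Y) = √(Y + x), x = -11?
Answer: -70 + I*√7 ≈ -70.0 + 2.6458*I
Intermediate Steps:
G(Y) = √(-11 + Y) (G(Y) = √(Y - 11) = √(-11 + Y))
H = -70
G(4*1) + H = √(-11 + 4*1) - 70 = √(-11 + 4) - 70 = √(-7) - 70 = I*√7 - 70 = -70 + I*√7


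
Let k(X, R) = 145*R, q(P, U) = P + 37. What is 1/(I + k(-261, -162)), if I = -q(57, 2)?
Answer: -1/23584 ≈ -4.2402e-5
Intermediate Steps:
q(P, U) = 37 + P
I = -94 (I = -(37 + 57) = -1*94 = -94)
1/(I + k(-261, -162)) = 1/(-94 + 145*(-162)) = 1/(-94 - 23490) = 1/(-23584) = -1/23584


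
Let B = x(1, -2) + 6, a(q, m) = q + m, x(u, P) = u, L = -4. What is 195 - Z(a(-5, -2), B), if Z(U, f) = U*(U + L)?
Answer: 118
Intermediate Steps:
a(q, m) = m + q
B = 7 (B = 1 + 6 = 7)
Z(U, f) = U*(-4 + U) (Z(U, f) = U*(U - 4) = U*(-4 + U))
195 - Z(a(-5, -2), B) = 195 - (-2 - 5)*(-4 + (-2 - 5)) = 195 - (-7)*(-4 - 7) = 195 - (-7)*(-11) = 195 - 1*77 = 195 - 77 = 118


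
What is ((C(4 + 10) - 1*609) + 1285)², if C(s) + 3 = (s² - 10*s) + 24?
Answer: 567009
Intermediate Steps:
C(s) = 21 + s² - 10*s (C(s) = -3 + ((s² - 10*s) + 24) = -3 + (24 + s² - 10*s) = 21 + s² - 10*s)
((C(4 + 10) - 1*609) + 1285)² = (((21 + (4 + 10)² - 10*(4 + 10)) - 1*609) + 1285)² = (((21 + 14² - 10*14) - 609) + 1285)² = (((21 + 196 - 140) - 609) + 1285)² = ((77 - 609) + 1285)² = (-532 + 1285)² = 753² = 567009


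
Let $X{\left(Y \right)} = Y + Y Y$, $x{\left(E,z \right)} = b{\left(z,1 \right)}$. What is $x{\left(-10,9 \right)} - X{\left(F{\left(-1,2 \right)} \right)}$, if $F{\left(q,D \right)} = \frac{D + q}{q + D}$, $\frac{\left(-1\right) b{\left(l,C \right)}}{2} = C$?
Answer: $-4$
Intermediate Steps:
$b{\left(l,C \right)} = - 2 C$
$x{\left(E,z \right)} = -2$ ($x{\left(E,z \right)} = \left(-2\right) 1 = -2$)
$F{\left(q,D \right)} = 1$ ($F{\left(q,D \right)} = \frac{D + q}{D + q} = 1$)
$X{\left(Y \right)} = Y + Y^{2}$
$x{\left(-10,9 \right)} - X{\left(F{\left(-1,2 \right)} \right)} = -2 - 1 \left(1 + 1\right) = -2 - 1 \cdot 2 = -2 - 2 = -4$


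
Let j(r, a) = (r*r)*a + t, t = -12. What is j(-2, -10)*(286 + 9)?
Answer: -15340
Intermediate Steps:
j(r, a) = -12 + a*r² (j(r, a) = (r*r)*a - 12 = r²*a - 12 = a*r² - 12 = -12 + a*r²)
j(-2, -10)*(286 + 9) = (-12 - 10*(-2)²)*(286 + 9) = (-12 - 10*4)*295 = (-12 - 40)*295 = -52*295 = -15340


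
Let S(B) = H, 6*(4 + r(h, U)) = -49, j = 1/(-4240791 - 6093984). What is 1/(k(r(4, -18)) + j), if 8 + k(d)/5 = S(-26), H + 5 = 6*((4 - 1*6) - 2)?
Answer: -10334775/1911933376 ≈ -0.0054054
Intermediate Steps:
j = -1/10334775 (j = 1/(-10334775) = -1/10334775 ≈ -9.6761e-8)
r(h, U) = -73/6 (r(h, U) = -4 + (⅙)*(-49) = -4 - 49/6 = -73/6)
H = -29 (H = -5 + 6*((4 - 1*6) - 2) = -5 + 6*((4 - 6) - 2) = -5 + 6*(-2 - 2) = -5 + 6*(-4) = -5 - 24 = -29)
S(B) = -29
k(d) = -185 (k(d) = -40 + 5*(-29) = -40 - 145 = -185)
1/(k(r(4, -18)) + j) = 1/(-185 - 1/10334775) = 1/(-1911933376/10334775) = -10334775/1911933376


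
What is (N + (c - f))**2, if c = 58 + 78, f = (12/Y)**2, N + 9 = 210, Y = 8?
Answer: 1792921/16 ≈ 1.1206e+5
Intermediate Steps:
N = 201 (N = -9 + 210 = 201)
f = 9/4 (f = (12/8)**2 = (12*(1/8))**2 = (3/2)**2 = 9/4 ≈ 2.2500)
c = 136
(N + (c - f))**2 = (201 + (136 - 1*9/4))**2 = (201 + (136 - 9/4))**2 = (201 + 535/4)**2 = (1339/4)**2 = 1792921/16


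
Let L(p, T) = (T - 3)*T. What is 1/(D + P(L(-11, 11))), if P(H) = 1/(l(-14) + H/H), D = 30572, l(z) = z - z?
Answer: 1/30573 ≈ 3.2709e-5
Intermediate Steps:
l(z) = 0
L(p, T) = T*(-3 + T) (L(p, T) = (-3 + T)*T = T*(-3 + T))
P(H) = 1 (P(H) = 1/(0 + H/H) = 1/(0 + 1) = 1/1 = 1)
1/(D + P(L(-11, 11))) = 1/(30572 + 1) = 1/30573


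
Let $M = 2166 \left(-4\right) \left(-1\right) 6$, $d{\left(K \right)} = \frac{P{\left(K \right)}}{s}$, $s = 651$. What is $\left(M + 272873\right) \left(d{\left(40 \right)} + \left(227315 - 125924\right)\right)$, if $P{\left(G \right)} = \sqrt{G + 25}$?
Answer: $32937576087 + \frac{324857 \sqrt{65}}{651} \approx 3.2938 \cdot 10^{10}$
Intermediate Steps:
$P{\left(G \right)} = \sqrt{25 + G}$
$d{\left(K \right)} = \frac{\sqrt{25 + K}}{651}$
$M = 51984$ ($M = 2166 \cdot 4 \cdot 6 = 2166 \cdot 24 = 51984$)
$\left(M + 272873\right) \left(d{\left(40 \right)} + \left(227315 - 125924\right)\right) = \left(51984 + 272873\right) \left(\frac{\sqrt{25 + 40}}{651} + \left(227315 - 125924\right)\right) = 324857 \left(\frac{\sqrt{65}}{651} + 101391\right) = 324857 \left(101391 + \frac{\sqrt{65}}{651}\right) = 32937576087 + \frac{324857 \sqrt{65}}{651}$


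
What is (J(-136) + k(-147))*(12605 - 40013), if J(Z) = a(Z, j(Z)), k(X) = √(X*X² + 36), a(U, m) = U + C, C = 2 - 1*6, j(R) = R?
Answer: 3837120 - 82224*I*√352943 ≈ 3.8371e+6 - 4.8848e+7*I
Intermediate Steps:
C = -4 (C = 2 - 6 = -4)
a(U, m) = -4 + U (a(U, m) = U - 4 = -4 + U)
k(X) = √(36 + X³) (k(X) = √(X³ + 36) = √(36 + X³))
J(Z) = -4 + Z
(J(-136) + k(-147))*(12605 - 40013) = ((-4 - 136) + √(36 + (-147)³))*(12605 - 40013) = (-140 + √(36 - 3176523))*(-27408) = (-140 + √(-3176487))*(-27408) = (-140 + 3*I*√352943)*(-27408) = 3837120 - 82224*I*√352943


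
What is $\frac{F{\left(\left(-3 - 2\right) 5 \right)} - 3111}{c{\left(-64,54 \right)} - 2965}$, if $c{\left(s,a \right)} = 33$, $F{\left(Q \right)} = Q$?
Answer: $\frac{784}{733} \approx 1.0696$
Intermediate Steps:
$\frac{F{\left(\left(-3 - 2\right) 5 \right)} - 3111}{c{\left(-64,54 \right)} - 2965} = \frac{\left(-3 - 2\right) 5 - 3111}{33 - 2965} = \frac{\left(-5\right) 5 - 3111}{-2932} = \left(-25 - 3111\right) \left(- \frac{1}{2932}\right) = \left(-3136\right) \left(- \frac{1}{2932}\right) = \frac{784}{733}$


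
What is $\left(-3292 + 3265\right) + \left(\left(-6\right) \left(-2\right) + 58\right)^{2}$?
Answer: $4873$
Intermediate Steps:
$\left(-3292 + 3265\right) + \left(\left(-6\right) \left(-2\right) + 58\right)^{2} = -27 + \left(12 + 58\right)^{2} = -27 + 70^{2} = -27 + 4900 = 4873$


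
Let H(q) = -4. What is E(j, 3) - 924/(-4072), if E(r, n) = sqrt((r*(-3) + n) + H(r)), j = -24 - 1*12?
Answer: 231/1018 + sqrt(107) ≈ 10.571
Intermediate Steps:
j = -36 (j = -24 - 12 = -36)
E(r, n) = sqrt(-4 + n - 3*r) (E(r, n) = sqrt((r*(-3) + n) - 4) = sqrt((-3*r + n) - 4) = sqrt((n - 3*r) - 4) = sqrt(-4 + n - 3*r))
E(j, 3) - 924/(-4072) = sqrt(-4 + 3 - 3*(-36)) - 924/(-4072) = sqrt(-4 + 3 + 108) - 924*(-1/4072) = sqrt(107) + 231/1018 = 231/1018 + sqrt(107)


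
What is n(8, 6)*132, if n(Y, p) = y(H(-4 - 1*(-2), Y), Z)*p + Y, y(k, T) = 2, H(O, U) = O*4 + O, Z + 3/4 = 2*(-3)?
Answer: 2640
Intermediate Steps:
Z = -27/4 (Z = -¾ + 2*(-3) = -¾ - 6 = -27/4 ≈ -6.7500)
H(O, U) = 5*O (H(O, U) = 4*O + O = 5*O)
n(Y, p) = Y + 2*p (n(Y, p) = 2*p + Y = Y + 2*p)
n(8, 6)*132 = (8 + 2*6)*132 = (8 + 12)*132 = 20*132 = 2640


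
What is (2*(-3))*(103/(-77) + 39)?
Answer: -17400/77 ≈ -225.97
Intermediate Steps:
(2*(-3))*(103/(-77) + 39) = -6*(103*(-1/77) + 39) = -6*(-103/77 + 39) = -6*2900/77 = -17400/77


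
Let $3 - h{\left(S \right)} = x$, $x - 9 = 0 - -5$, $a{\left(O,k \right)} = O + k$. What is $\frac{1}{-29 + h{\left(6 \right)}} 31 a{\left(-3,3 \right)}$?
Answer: $0$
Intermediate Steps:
$x = 14$ ($x = 9 + \left(0 - -5\right) = 9 + \left(0 + 5\right) = 9 + 5 = 14$)
$h{\left(S \right)} = -11$ ($h{\left(S \right)} = 3 - 14 = -11$)
$\frac{1}{-29 + h{\left(6 \right)}} 31 a{\left(-3,3 \right)} = \frac{1}{-29 - 11} \cdot 31 \left(-3 + 3\right) = \frac{1}{-40} \cdot 31 \cdot 0 = \left(- \frac{1}{40}\right) 31 \cdot 0 = \left(- \frac{31}{40}\right) 0 = 0$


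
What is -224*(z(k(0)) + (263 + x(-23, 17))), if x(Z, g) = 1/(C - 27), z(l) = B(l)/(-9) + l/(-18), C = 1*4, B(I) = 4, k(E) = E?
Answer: -12172160/207 ≈ -58803.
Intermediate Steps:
C = 4
z(l) = -4/9 - l/18 (z(l) = 4/(-9) + l/(-18) = 4*(-⅑) + l*(-1/18) = -4/9 - l/18)
x(Z, g) = -1/23 (x(Z, g) = 1/(4 - 27) = 1/(-23) = -1/23)
-224*(z(k(0)) + (263 + x(-23, 17))) = -224*((-4/9 - 1/18*0) + (263 - 1/23)) = -224*((-4/9 + 0) + 6048/23) = -224*(-4/9 + 6048/23) = -224*54340/207 = -12172160/207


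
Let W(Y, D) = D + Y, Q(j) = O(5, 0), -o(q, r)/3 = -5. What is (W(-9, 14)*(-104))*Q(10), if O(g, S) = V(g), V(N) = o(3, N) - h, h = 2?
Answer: -6760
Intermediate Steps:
o(q, r) = 15 (o(q, r) = -3*(-5) = 15)
V(N) = 13 (V(N) = 15 - 1*2 = 15 - 2 = 13)
O(g, S) = 13
Q(j) = 13
(W(-9, 14)*(-104))*Q(10) = ((14 - 9)*(-104))*13 = (5*(-104))*13 = -520*13 = -6760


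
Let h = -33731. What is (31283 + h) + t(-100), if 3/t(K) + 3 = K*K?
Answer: -24472653/9997 ≈ -2448.0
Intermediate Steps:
t(K) = 3/(-3 + K²) (t(K) = 3/(-3 + K*K) = 3/(-3 + K²))
(31283 + h) + t(-100) = (31283 - 33731) + 3/(-3 + (-100)²) = -2448 + 3/(-3 + 10000) = -2448 + 3/9997 = -24472653/9997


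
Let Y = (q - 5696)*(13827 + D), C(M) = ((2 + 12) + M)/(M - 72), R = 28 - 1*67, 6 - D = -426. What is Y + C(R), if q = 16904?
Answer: 17739450817/111 ≈ 1.5981e+8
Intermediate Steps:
D = 432 (D = 6 - 1*(-426) = 6 + 426 = 432)
R = -39 (R = 28 - 67 = -39)
C(M) = (14 + M)/(-72 + M)
Y = 159814872 (Y = (16904 - 5696)*(13827 + 432) = 11208*14259 = 159814872)
Y + C(R) = 159814872 + (14 - 39)/(-72 - 39) = 159814872 - 25/(-111) = 159814872 - 1/111*(-25) = 159814872 + 25/111 = 17739450817/111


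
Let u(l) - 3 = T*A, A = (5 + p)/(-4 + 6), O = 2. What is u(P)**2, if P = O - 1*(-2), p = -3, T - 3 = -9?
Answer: 9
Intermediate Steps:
T = -6 (T = 3 - 9 = -6)
A = 1 (A = (5 - 3)/(-4 + 6) = 2/2 = 2*(1/2) = 1)
P = 4 (P = 2 - 1*(-2) = 2 + 2 = 4)
u(l) = -3 (u(l) = 3 - 6*1 = 3 - 6 = -3)
u(P)**2 = (-3)**2 = 9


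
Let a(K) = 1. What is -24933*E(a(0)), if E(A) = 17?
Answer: -423861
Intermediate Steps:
-24933*E(a(0)) = -24933*17 = -423861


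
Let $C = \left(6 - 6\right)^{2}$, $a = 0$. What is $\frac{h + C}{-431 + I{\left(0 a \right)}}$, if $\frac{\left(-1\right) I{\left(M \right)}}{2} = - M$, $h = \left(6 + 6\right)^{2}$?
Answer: $- \frac{144}{431} \approx -0.33411$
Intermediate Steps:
$h = 144$ ($h = 12^{2} = 144$)
$C = 0$ ($C = 0^{2} = 0$)
$I{\left(M \right)} = 2 M$ ($I{\left(M \right)} = - 2 \left(- M\right) = 2 M$)
$\frac{h + C}{-431 + I{\left(0 a \right)}} = \frac{144 + 0}{-431 + 2 \cdot 0 \cdot 0} = \frac{144}{-431 + 2 \cdot 0} = \frac{144}{-431 + 0} = \frac{144}{-431} = 144 \left(- \frac{1}{431}\right) = - \frac{144}{431}$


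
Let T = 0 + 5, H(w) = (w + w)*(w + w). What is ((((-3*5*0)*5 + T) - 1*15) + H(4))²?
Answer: 2916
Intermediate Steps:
H(w) = 4*w² (H(w) = (2*w)*(2*w) = 4*w²)
T = 5
((((-3*5*0)*5 + T) - 1*15) + H(4))² = ((((-3*5*0)*5 + 5) - 1*15) + 4*4²)² = (((-15*0*5 + 5) - 15) + 4*16)² = (((0*5 + 5) - 15) + 64)² = (((0 + 5) - 15) + 64)² = ((5 - 15) + 64)² = (-10 + 64)² = 54² = 2916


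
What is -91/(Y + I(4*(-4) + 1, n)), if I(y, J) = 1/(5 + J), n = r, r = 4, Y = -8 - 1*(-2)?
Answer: 819/53 ≈ 15.453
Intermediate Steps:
Y = -6 (Y = -8 + 2 = -6)
n = 4
-91/(Y + I(4*(-4) + 1, n)) = -91/(-6 + 1/(5 + 4)) = -91/(-6 + 1/9) = -91/(-6 + ⅑) = -91/(-53/9) = -9/53*(-91) = 819/53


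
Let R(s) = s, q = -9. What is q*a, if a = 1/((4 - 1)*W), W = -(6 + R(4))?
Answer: 3/10 ≈ 0.30000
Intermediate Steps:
W = -10 (W = -(6 + 4) = -1*10 = -10)
a = -1/30 (a = 1/((4 - 1)*(-10)) = 1/(3*(-10)) = 1/(-30) = -1/30 ≈ -0.033333)
q*a = -9*(-1/30) = 3/10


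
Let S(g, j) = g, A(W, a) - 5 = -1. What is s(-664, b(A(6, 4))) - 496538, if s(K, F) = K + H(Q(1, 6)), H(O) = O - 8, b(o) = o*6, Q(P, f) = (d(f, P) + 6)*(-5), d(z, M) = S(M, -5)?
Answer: -497245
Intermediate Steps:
A(W, a) = 4 (A(W, a) = 5 - 1 = 4)
d(z, M) = M
Q(P, f) = -30 - 5*P (Q(P, f) = (P + 6)*(-5) = (6 + P)*(-5) = -30 - 5*P)
b(o) = 6*o
H(O) = -8 + O
s(K, F) = -43 + K (s(K, F) = K + (-8 + (-30 - 5*1)) = K + (-8 + (-30 - 5)) = K + (-8 - 35) = K - 43 = -43 + K)
s(-664, b(A(6, 4))) - 496538 = (-43 - 664) - 496538 = -707 - 496538 = -497245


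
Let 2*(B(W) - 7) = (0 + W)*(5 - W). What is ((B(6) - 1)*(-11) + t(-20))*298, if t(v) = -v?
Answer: -3874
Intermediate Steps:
B(W) = 7 + W*(5 - W)/2 (B(W) = 7 + ((0 + W)*(5 - W))/2 = 7 + (W*(5 - W))/2 = 7 + W*(5 - W)/2)
((B(6) - 1)*(-11) + t(-20))*298 = (((7 - ½*6² + (5/2)*6) - 1)*(-11) - 1*(-20))*298 = (((7 - ½*36 + 15) - 1)*(-11) + 20)*298 = (((7 - 18 + 15) - 1)*(-11) + 20)*298 = ((4 - 1)*(-11) + 20)*298 = (3*(-11) + 20)*298 = (-33 + 20)*298 = -13*298 = -3874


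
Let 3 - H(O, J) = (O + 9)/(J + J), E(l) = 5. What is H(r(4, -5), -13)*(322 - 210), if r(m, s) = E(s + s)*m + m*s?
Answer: 4872/13 ≈ 374.77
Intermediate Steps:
r(m, s) = 5*m + m*s
H(O, J) = 3 - (9 + O)/(2*J) (H(O, J) = 3 - (O + 9)/(J + J) = 3 - (9 + O)/(2*J))
H(r(4, -5), -13)*(322 - 210) = ((½)*(-9 - 4*(5 - 5) + 6*(-13))/(-13))*(322 - 210) = ((½)*(-1/13)*(-9 - 4*0 - 78))*112 = ((½)*(-1/13)*(-9 - 1*0 - 78))*112 = ((½)*(-1/13)*(-9 + 0 - 78))*112 = ((½)*(-1/13)*(-87))*112 = (87/26)*112 = 4872/13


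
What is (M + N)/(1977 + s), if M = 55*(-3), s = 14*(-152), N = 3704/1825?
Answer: 297421/275575 ≈ 1.0793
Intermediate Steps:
N = 3704/1825 (N = 3704*(1/1825) = 3704/1825 ≈ 2.0296)
s = -2128
M = -165
(M + N)/(1977 + s) = (-165 + 3704/1825)/(1977 - 2128) = -297421/1825/(-151) = -297421/1825*(-1/151) = 297421/275575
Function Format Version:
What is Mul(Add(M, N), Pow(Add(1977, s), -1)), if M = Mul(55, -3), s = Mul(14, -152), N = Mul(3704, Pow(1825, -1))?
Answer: Rational(297421, 275575) ≈ 1.0793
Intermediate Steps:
N = Rational(3704, 1825) (N = Mul(3704, Rational(1, 1825)) = Rational(3704, 1825) ≈ 2.0296)
s = -2128
M = -165
Mul(Add(M, N), Pow(Add(1977, s), -1)) = Mul(Add(-165, Rational(3704, 1825)), Pow(Add(1977, -2128), -1)) = Mul(Rational(-297421, 1825), Pow(-151, -1)) = Mul(Rational(-297421, 1825), Rational(-1, 151)) = Rational(297421, 275575)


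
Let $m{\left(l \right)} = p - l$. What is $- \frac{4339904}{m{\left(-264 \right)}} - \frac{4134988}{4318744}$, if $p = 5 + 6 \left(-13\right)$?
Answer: $- \frac{4685931035821}{206220026} \approx -22723.0$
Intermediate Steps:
$p = -73$ ($p = 5 - 78 = -73$)
$m{\left(l \right)} = -73 - l$
$- \frac{4339904}{m{\left(-264 \right)}} - \frac{4134988}{4318744} = - \frac{4339904}{-73 - -264} - \frac{4134988}{4318744} = - \frac{4339904}{-73 + 264} - \frac{1033747}{1079686} = - \frac{4339904}{191} - \frac{1033747}{1079686} = - \frac{4685931035821}{206220026}$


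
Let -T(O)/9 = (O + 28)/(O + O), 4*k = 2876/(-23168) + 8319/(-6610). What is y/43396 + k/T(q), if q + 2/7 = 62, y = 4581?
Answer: 2582414691033/16302694225040 ≈ 0.15840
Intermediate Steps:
q = 432/7 (q = -2/7 + 62 = 432/7 ≈ 61.714)
k = -26468119/76570240 (k = (2876/(-23168) + 8319/(-6610))/4 = (2876*(-1/23168) + 8319*(-1/6610))/4 = (-719/5792 - 8319/6610)/4 = (1/4)*(-26468119/19142560) = -26468119/76570240 ≈ -0.34567)
T(O) = -9*(28 + O)/(2*O) (T(O) = -9*(O + 28)/(O + O) = -9*(28 + O)/(2*O))
y/43396 + k/T(q) = 4581/43396 - 26468119/(76570240*(-9/2 - 126/432/7)) = 4581*(1/43396) - 26468119/(76570240*(-9/2 - 126*7/432)) = 4581/43396 - 26468119/(76570240*(-9/2 - 49/24)) = 4581/43396 - 26468119/(76570240*(-157/24)) = 4581/43396 - 26468119/76570240*(-24/157) = 4581/43396 + 79404357/1502690960 = 2582414691033/16302694225040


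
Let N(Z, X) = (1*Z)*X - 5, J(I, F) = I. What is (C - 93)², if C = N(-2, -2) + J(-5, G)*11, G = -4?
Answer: 22201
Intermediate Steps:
N(Z, X) = -5 + X*Z (N(Z, X) = Z*X - 5 = X*Z - 5 = -5 + X*Z)
C = -56 (C = (-5 - 2*(-2)) - 5*11 = (-5 + 4) - 55 = -1 - 55 = -56)
(C - 93)² = (-56 - 93)² = (-149)² = 22201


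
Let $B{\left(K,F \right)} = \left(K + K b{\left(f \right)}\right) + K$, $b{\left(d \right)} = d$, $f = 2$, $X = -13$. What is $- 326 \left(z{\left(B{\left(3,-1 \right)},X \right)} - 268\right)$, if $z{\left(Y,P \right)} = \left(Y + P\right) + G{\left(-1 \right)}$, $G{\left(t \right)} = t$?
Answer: $88020$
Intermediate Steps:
$B{\left(K,F \right)} = 4 K$ ($B{\left(K,F \right)} = \left(K + K 2\right) + K = \left(K + 2 K\right) + K = 3 K + K = 4 K$)
$z{\left(Y,P \right)} = -1 + P + Y$ ($z{\left(Y,P \right)} = \left(Y + P\right) - 1 = \left(P + Y\right) - 1 = -1 + P + Y$)
$- 326 \left(z{\left(B{\left(3,-1 \right)},X \right)} - 268\right) = - 326 \left(\left(-1 - 13 + 4 \cdot 3\right) - 268\right) = - 326 \left(\left(-1 - 13 + 12\right) - 268\right) = - 326 \left(-2 - 268\right) = \left(-326\right) \left(-270\right) = 88020$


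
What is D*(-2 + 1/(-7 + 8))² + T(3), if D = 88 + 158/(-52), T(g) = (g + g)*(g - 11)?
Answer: 961/26 ≈ 36.962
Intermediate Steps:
T(g) = 2*g*(-11 + g) (T(g) = (2*g)*(-11 + g) = 2*g*(-11 + g))
D = 2209/26 (D = 88 + 158*(-1/52) = 88 - 79/26 = 2209/26 ≈ 84.962)
D*(-2 + 1/(-7 + 8))² + T(3) = 2209*(-2 + 1/(-7 + 8))²/26 + 2*3*(-11 + 3) = 2209*(-2 + 1/1)²/26 + 2*3*(-8) = 2209*(-2 + 1)²/26 - 48 = (2209/26)*(-1)² - 48 = (2209/26)*1 - 48 = 2209/26 - 48 = 961/26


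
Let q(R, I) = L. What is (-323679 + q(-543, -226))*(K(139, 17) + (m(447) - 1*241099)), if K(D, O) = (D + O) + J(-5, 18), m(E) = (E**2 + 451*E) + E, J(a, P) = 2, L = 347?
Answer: -52027998784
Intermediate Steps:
m(E) = E**2 + 452*E
q(R, I) = 347
K(D, O) = 2 + D + O (K(D, O) = (D + O) + 2 = 2 + D + O)
(-323679 + q(-543, -226))*(K(139, 17) + (m(447) - 1*241099)) = (-323679 + 347)*((2 + 139 + 17) + (447*(452 + 447) - 1*241099)) = -323332*(158 + (447*899 - 241099)) = -323332*(158 + (401853 - 241099)) = -323332*(158 + 160754) = -323332*160912 = -52027998784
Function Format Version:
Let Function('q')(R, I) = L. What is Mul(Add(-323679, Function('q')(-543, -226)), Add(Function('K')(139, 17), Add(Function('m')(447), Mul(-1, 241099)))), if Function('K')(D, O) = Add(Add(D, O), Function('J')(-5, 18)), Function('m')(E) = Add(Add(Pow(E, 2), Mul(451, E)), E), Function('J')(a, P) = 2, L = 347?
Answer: -52027998784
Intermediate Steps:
Function('m')(E) = Add(Pow(E, 2), Mul(452, E))
Function('q')(R, I) = 347
Function('K')(D, O) = Add(2, D, O) (Function('K')(D, O) = Add(Add(D, O), 2) = Add(2, D, O))
Mul(Add(-323679, Function('q')(-543, -226)), Add(Function('K')(139, 17), Add(Function('m')(447), Mul(-1, 241099)))) = Mul(Add(-323679, 347), Add(Add(2, 139, 17), Add(Mul(447, Add(452, 447)), Mul(-1, 241099)))) = Mul(-323332, Add(158, Add(Mul(447, 899), -241099))) = Mul(-323332, Add(158, Add(401853, -241099))) = Mul(-323332, Add(158, 160754)) = Mul(-323332, 160912) = -52027998784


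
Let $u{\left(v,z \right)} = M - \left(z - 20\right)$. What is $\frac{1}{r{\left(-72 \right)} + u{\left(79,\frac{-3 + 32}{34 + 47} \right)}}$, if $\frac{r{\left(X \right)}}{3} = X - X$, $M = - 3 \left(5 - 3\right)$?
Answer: $\frac{81}{1105} \approx 0.073303$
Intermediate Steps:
$M = -6$ ($M = \left(-3\right) 2 = -6$)
$u{\left(v,z \right)} = 14 - z$ ($u{\left(v,z \right)} = -6 - \left(z - 20\right) = -6 - \left(-20 + z\right) = 14 - z$)
$r{\left(X \right)} = 0$ ($r{\left(X \right)} = 3 \left(X - X\right) = 3 \cdot 0 = 0$)
$\frac{1}{r{\left(-72 \right)} + u{\left(79,\frac{-3 + 32}{34 + 47} \right)}} = \frac{1}{0 + \left(14 - \frac{-3 + 32}{34 + 47}\right)} = \frac{1}{0 + \left(14 - \frac{29}{81}\right)} = \frac{1}{0 + \frac{1105}{81}} = \frac{1}{\frac{1105}{81}} = \frac{81}{1105}$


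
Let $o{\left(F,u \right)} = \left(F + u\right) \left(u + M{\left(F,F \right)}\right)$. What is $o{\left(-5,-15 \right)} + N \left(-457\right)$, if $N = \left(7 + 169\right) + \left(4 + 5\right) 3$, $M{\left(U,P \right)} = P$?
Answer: $-92371$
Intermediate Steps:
$o{\left(F,u \right)} = \left(F + u\right)^{2}$ ($o{\left(F,u \right)} = \left(F + u\right) \left(u + F\right) = \left(F + u\right) \left(F + u\right) = \left(F + u\right)^{2}$)
$N = 203$ ($N = 176 + 9 \cdot 3 = 176 + 27 = 203$)
$o{\left(-5,-15 \right)} + N \left(-457\right) = \left(\left(-5\right)^{2} + \left(-15\right)^{2} + 2 \left(-5\right) \left(-15\right)\right) + 203 \left(-457\right) = \left(25 + 225 + 150\right) - 92771 = 400 - 92771 = -92371$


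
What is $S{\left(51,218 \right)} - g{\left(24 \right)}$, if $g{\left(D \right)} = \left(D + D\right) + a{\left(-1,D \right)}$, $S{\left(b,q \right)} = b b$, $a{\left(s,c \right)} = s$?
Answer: $2554$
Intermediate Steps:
$S{\left(b,q \right)} = b^{2}$
$g{\left(D \right)} = -1 + 2 D$ ($g{\left(D \right)} = \left(D + D\right) - 1 = 2 D - 1 = -1 + 2 D$)
$S{\left(51,218 \right)} - g{\left(24 \right)} = 51^{2} - \left(-1 + 2 \cdot 24\right) = 2601 - \left(-1 + 48\right) = 2601 - 47 = 2554$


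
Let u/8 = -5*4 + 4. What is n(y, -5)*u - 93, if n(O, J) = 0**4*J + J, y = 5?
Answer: 547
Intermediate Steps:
n(O, J) = J (n(O, J) = 0*J + J = 0 + J = J)
u = -128 (u = 8*(-5*4 + 4) = 8*(-20 + 4) = 8*(-16) = -128)
n(y, -5)*u - 93 = -5*(-128) - 93 = 640 - 93 = 547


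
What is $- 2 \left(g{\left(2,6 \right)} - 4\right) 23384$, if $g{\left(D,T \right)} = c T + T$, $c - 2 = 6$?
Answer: $-2338400$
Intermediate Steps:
$c = 8$ ($c = 2 + 6 = 8$)
$g{\left(D,T \right)} = 9 T$ ($g{\left(D,T \right)} = 8 T + T = 9 T$)
$- 2 \left(g{\left(2,6 \right)} - 4\right) 23384 = - 2 \left(9 \cdot 6 - 4\right) 23384 = - 2 \left(54 - 4\right) 23384 = \left(-2\right) 50 \cdot 23384 = \left(-100\right) 23384 = -2338400$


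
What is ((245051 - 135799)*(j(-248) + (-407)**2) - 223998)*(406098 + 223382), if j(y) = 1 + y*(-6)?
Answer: 11494265003015440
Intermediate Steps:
j(y) = 1 - 6*y
((245051 - 135799)*(j(-248) + (-407)**2) - 223998)*(406098 + 223382) = ((245051 - 135799)*((1 - 6*(-248)) + (-407)**2) - 223998)*(406098 + 223382) = (109252*((1 + 1488) + 165649) - 223998)*629480 = (109252*(1489 + 165649) - 223998)*629480 = (109252*167138 - 223998)*629480 = (18260160776 - 223998)*629480 = 18259936778*629480 = 11494265003015440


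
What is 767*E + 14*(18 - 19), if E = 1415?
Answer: 1085291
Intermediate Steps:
767*E + 14*(18 - 19) = 767*1415 + 14*(18 - 19) = 1085305 + 14*(-1) = 1085305 - 14 = 1085291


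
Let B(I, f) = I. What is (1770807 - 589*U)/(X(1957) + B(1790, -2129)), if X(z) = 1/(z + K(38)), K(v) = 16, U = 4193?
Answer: -1378870510/3531671 ≈ -390.43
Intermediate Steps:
X(z) = 1/(16 + z) (X(z) = 1/(z + 16) = 1/(16 + z))
(1770807 - 589*U)/(X(1957) + B(1790, -2129)) = (1770807 - 589*4193)/(1/(16 + 1957) + 1790) = (1770807 - 2469677)/(1/1973 + 1790) = -698870/(1/1973 + 1790) = -698870/3531671/1973 = -698870*1973/3531671 = -1378870510/3531671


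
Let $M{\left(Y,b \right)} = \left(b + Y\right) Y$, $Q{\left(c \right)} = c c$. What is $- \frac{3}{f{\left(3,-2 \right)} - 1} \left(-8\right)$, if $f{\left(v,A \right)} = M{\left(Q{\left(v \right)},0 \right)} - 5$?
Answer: $\frac{8}{25} \approx 0.32$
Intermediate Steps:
$Q{\left(c \right)} = c^{2}$
$M{\left(Y,b \right)} = Y \left(Y + b\right)$ ($M{\left(Y,b \right)} = \left(Y + b\right) Y = Y \left(Y + b\right)$)
$f{\left(v,A \right)} = -5 + v^{4}$ ($f{\left(v,A \right)} = v^{2} \left(v^{2} + 0\right) - 5 = v^{2} v^{2} - 5 = v^{4} - 5 = -5 + v^{4}$)
$- \frac{3}{f{\left(3,-2 \right)} - 1} \left(-8\right) = - \frac{3}{\left(-5 + 3^{4}\right) - 1} \left(-8\right) = - \frac{3}{\left(-5 + 81\right) - 1} \left(-8\right) = - \frac{3}{76 - 1} \left(-8\right) = - \frac{3}{75} \left(-8\right) = \left(-3\right) \frac{1}{75} \left(-8\right) = \left(- \frac{1}{25}\right) \left(-8\right) = \frac{8}{25}$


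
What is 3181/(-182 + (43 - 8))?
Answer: -3181/147 ≈ -21.639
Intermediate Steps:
3181/(-182 + (43 - 8)) = 3181/(-182 + 35) = 3181/(-147) = -1/147*3181 = -3181/147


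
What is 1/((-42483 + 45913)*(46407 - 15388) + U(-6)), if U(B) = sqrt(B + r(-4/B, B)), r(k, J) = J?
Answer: 53197585/5659966099664456 - I*sqrt(3)/5659966099664456 ≈ 9.3989e-9 - 3.0602e-16*I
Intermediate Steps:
U(B) = sqrt(2)*sqrt(B) (U(B) = sqrt(B + B) = sqrt(2*B) = sqrt(2)*sqrt(B))
1/((-42483 + 45913)*(46407 - 15388) + U(-6)) = 1/((-42483 + 45913)*(46407 - 15388) + sqrt(2)*sqrt(-6)) = 1/(3430*31019 + sqrt(2)*(I*sqrt(6))) = 1/(106395170 + 2*I*sqrt(3))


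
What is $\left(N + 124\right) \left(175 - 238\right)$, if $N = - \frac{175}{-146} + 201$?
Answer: $- \frac{3000375}{146} \approx -20551.0$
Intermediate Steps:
$N = \frac{29521}{146}$ ($N = \left(-175\right) \left(- \frac{1}{146}\right) + 201 = \frac{175}{146} + 201 = \frac{29521}{146} \approx 202.2$)
$\left(N + 124\right) \left(175 - 238\right) = \left(\frac{29521}{146} + 124\right) \left(175 - 238\right) = \frac{47625 \left(175 - 238\right)}{146} = \frac{47625}{146} \left(-63\right) = - \frac{3000375}{146}$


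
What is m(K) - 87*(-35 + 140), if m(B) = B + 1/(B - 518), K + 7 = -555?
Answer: -10472761/1080 ≈ -9697.0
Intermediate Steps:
K = -562 (K = -7 - 555 = -562)
m(B) = B + 1/(-518 + B)
m(K) - 87*(-35 + 140) = (1 + (-562)² - 518*(-562))/(-518 - 562) - 87*(-35 + 140) = (1 + 315844 + 291116)/(-1080) - 87*105 = -1/1080*606961 - 9135 = -606961/1080 - 9135 = -10472761/1080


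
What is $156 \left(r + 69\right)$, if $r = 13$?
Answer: $12792$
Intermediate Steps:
$156 \left(r + 69\right) = 156 \left(13 + 69\right) = 156 \cdot 82 = 12792$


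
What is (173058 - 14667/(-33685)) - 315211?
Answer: -4788409138/33685 ≈ -1.4215e+5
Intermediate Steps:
(173058 - 14667/(-33685)) - 315211 = (173058 - 14667*(-1/33685)) - 315211 = (173058 + 14667/33685) - 315211 = 5829473397/33685 - 315211 = -4788409138/33685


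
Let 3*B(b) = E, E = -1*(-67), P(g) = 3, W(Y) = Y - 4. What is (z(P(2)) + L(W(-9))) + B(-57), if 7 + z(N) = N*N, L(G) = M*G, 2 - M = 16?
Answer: 619/3 ≈ 206.33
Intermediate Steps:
M = -14 (M = 2 - 1*16 = 2 - 16 = -14)
W(Y) = -4 + Y
L(G) = -14*G
z(N) = -7 + N**2 (z(N) = -7 + N*N = -7 + N**2)
E = 67
B(b) = 67/3 (B(b) = (1/3)*67 = 67/3)
(z(P(2)) + L(W(-9))) + B(-57) = ((-7 + 3**2) - 14*(-4 - 9)) + 67/3 = ((-7 + 9) - 14*(-13)) + 67/3 = (2 + 182) + 67/3 = 184 + 67/3 = 619/3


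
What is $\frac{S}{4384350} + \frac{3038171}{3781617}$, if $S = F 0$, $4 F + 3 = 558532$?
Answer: $\frac{3038171}{3781617} \approx 0.8034$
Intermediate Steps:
$F = \frac{558529}{4}$ ($F = - \frac{3}{4} + \frac{1}{4} \cdot 558532 = - \frac{3}{4} + 139633 = \frac{558529}{4} \approx 1.3963 \cdot 10^{5}$)
$S = 0$ ($S = \frac{558529}{4} \cdot 0 = 0$)
$\frac{S}{4384350} + \frac{3038171}{3781617} = \frac{0}{4384350} + \frac{3038171}{3781617} = 0 \cdot \frac{1}{4384350} + 3038171 \cdot \frac{1}{3781617} = 0 + \frac{3038171}{3781617} = \frac{3038171}{3781617}$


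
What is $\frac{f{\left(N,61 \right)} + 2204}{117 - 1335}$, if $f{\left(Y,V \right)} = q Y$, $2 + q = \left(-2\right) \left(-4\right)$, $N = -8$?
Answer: $- \frac{154}{87} \approx -1.7701$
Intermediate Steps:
$q = 6$ ($q = -2 - -8 = -2 + 8 = 6$)
$f{\left(Y,V \right)} = 6 Y$
$\frac{f{\left(N,61 \right)} + 2204}{117 - 1335} = \frac{6 \left(-8\right) + 2204}{117 - 1335} = \frac{-48 + 2204}{-1218} = 2156 \left(- \frac{1}{1218}\right) = - \frac{154}{87}$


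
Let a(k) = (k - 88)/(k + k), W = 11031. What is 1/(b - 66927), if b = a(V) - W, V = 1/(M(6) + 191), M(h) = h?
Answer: -2/173251 ≈ -1.1544e-5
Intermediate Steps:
V = 1/197 (V = 1/(6 + 191) = 1/197 ≈ 0.0050761)
a(k) = (-88 + k)/(2*k) (a(k) = (-88 + k)/((2*k)) = (-88 + k)*(1/(2*k)) = (-88 + k)/(2*k))
b = -39397/2 (b = (-88 + 1/197)/(2*(1/197)) - 1*11031 = (½)*197*(-17335/197) - 11031 = -17335/2 - 11031 = -39397/2 ≈ -19699.)
1/(b - 66927) = 1/(-39397/2 - 66927) = 1/(-173251/2) = -2/173251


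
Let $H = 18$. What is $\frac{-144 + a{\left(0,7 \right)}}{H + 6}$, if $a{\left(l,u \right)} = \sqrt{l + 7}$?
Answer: $-6 + \frac{\sqrt{7}}{24} \approx -5.8898$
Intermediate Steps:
$a{\left(l,u \right)} = \sqrt{7 + l}$
$\frac{-144 + a{\left(0,7 \right)}}{H + 6} = \frac{-144 + \sqrt{7 + 0}}{18 + 6} = \frac{-144 + \sqrt{7}}{24} = \left(-144 + \sqrt{7}\right) \frac{1}{24} = -6 + \frac{\sqrt{7}}{24}$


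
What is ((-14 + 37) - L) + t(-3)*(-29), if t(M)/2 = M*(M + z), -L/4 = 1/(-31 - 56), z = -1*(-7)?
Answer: 62549/87 ≈ 718.95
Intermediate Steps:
z = 7
L = 4/87 (L = -4/(-31 - 56) = -4/(-87) = -4*(-1/87) = 4/87 ≈ 0.045977)
t(M) = 2*M*(7 + M) (t(M) = 2*(M*(M + 7)) = 2*(M*(7 + M)) = 2*M*(7 + M))
((-14 + 37) - L) + t(-3)*(-29) = ((-14 + 37) - 1*4/87) + (2*(-3)*(7 - 3))*(-29) = (23 - 4/87) + (2*(-3)*4)*(-29) = 1997/87 - 24*(-29) = 1997/87 + 696 = 62549/87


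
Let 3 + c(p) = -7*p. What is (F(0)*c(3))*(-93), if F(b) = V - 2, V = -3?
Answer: -11160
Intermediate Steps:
c(p) = -3 - 7*p
F(b) = -5 (F(b) = -3 - 2 = -5)
(F(0)*c(3))*(-93) = -5*(-3 - 7*3)*(-93) = -5*(-3 - 21)*(-93) = -5*(-24)*(-93) = 120*(-93) = -11160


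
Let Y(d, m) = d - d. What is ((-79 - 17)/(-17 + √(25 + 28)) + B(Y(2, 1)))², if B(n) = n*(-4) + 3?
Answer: 372753/3481 + 28080*√53/3481 ≈ 165.81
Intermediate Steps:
Y(d, m) = 0
B(n) = 3 - 4*n (B(n) = -4*n + 3 = 3 - 4*n)
((-79 - 17)/(-17 + √(25 + 28)) + B(Y(2, 1)))² = ((-79 - 17)/(-17 + √(25 + 28)) + (3 - 4*0))² = (-96/(-17 + √53) + (3 + 0))² = (-96/(-17 + √53) + 3)² = (3 - 96/(-17 + √53))²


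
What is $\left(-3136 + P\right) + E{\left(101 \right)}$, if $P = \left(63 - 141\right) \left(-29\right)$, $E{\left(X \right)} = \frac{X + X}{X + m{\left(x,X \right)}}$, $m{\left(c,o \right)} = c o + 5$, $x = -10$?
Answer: $- \frac{395149}{452} \approx -874.22$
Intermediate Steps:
$m{\left(c,o \right)} = 5 + c o$
$E{\left(X \right)} = \frac{2 X}{5 - 9 X}$ ($E{\left(X \right)} = \frac{X + X}{X - \left(-5 + 10 X\right)} = \frac{2 X}{5 - 9 X}$)
$P = 2262$ ($P = \left(63 - 141\right) \left(-29\right) = \left(-78\right) \left(-29\right) = 2262$)
$\left(-3136 + P\right) + E{\left(101 \right)} = \left(-3136 + 2262\right) - \frac{202}{-5 + 9 \cdot 101} = -874 - \frac{202}{-5 + 909} = -874 - \frac{202}{904} = -874 - 202 \cdot \frac{1}{904} = -874 - \frac{101}{452} = - \frac{395149}{452}$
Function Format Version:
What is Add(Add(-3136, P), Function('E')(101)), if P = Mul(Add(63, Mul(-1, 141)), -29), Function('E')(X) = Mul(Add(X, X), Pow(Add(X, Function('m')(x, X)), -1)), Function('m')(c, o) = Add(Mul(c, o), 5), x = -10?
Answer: Rational(-395149, 452) ≈ -874.22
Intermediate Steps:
Function('m')(c, o) = Add(5, Mul(c, o))
Function('E')(X) = Mul(2, X, Pow(Add(5, Mul(-9, X)), -1)) (Function('E')(X) = Mul(Add(X, X), Pow(Add(X, Add(5, Mul(-10, X))), -1)) = Mul(Mul(2, X), Pow(Add(5, Mul(-9, X)), -1)) = Mul(2, X, Pow(Add(5, Mul(-9, X)), -1)))
P = 2262 (P = Mul(Add(63, -141), -29) = Mul(-78, -29) = 2262)
Add(Add(-3136, P), Function('E')(101)) = Add(Add(-3136, 2262), Mul(-2, 101, Pow(Add(-5, Mul(9, 101)), -1))) = Add(-874, Mul(-2, 101, Pow(Add(-5, 909), -1))) = Add(-874, Mul(-2, 101, Pow(904, -1))) = Add(-874, Mul(-2, 101, Rational(1, 904))) = Add(-874, Rational(-101, 452)) = Rational(-395149, 452)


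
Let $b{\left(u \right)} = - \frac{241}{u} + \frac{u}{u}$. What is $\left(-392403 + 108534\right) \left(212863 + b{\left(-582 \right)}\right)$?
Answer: $- \frac{11722568022447}{194} \approx -6.0426 \cdot 10^{10}$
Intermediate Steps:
$b{\left(u \right)} = 1 - \frac{241}{u}$ ($b{\left(u \right)} = - \frac{241}{u} + 1 = 1 - \frac{241}{u}$)
$\left(-392403 + 108534\right) \left(212863 + b{\left(-582 \right)}\right) = \left(-392403 + 108534\right) \left(212863 + \frac{-241 - 582}{-582}\right) = - 283869 \left(212863 - - \frac{823}{582}\right) = - 283869 \left(212863 + \frac{823}{582}\right) = \left(-283869\right) \frac{123887089}{582} = - \frac{11722568022447}{194}$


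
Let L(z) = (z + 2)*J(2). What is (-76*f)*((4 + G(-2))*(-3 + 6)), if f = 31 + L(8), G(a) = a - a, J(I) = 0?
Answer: -28272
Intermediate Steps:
L(z) = 0 (L(z) = (z + 2)*0 = (2 + z)*0 = 0)
G(a) = 0
f = 31 (f = 31 + 0 = 31)
(-76*f)*((4 + G(-2))*(-3 + 6)) = (-76*31)*((4 + 0)*(-3 + 6)) = -9424*3 = -2356*12 = -28272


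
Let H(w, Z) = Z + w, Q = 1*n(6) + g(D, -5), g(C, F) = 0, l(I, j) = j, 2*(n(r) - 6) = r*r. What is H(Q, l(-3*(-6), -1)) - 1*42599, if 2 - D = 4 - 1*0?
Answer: -42576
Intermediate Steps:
n(r) = 6 + r²/2 (n(r) = 6 + (r*r)/2 = 6 + r²/2)
D = -2 (D = 2 - (4 - 1*0) = 2 - (4 + 0) = 2 - 1*4 = 2 - 4 = -2)
Q = 24 (Q = 1*(6 + (½)*6²) + 0 = 1*(6 + (½)*36) + 0 = 1*(6 + 18) + 0 = 1*24 + 0 = 24 + 0 = 24)
H(Q, l(-3*(-6), -1)) - 1*42599 = (-1 + 24) - 1*42599 = 23 - 42599 = -42576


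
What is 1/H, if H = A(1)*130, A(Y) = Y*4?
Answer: 1/520 ≈ 0.0019231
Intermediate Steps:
A(Y) = 4*Y
H = 520 (H = (4*1)*130 = 4*130 = 520)
1/H = 1/520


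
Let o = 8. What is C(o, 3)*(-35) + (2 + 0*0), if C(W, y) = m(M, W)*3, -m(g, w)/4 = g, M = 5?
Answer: 2102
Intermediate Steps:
m(g, w) = -4*g
C(W, y) = -60 (C(W, y) = -4*5*3 = -20*3 = -60)
C(o, 3)*(-35) + (2 + 0*0) = -60*(-35) + (2 + 0*0) = 2100 + (2 + 0) = 2100 + 2 = 2102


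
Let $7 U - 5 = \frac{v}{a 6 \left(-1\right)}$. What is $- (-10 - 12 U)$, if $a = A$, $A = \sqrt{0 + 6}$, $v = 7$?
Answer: $\frac{130}{7} - \frac{\sqrt{6}}{3} \approx 17.755$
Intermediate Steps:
$A = \sqrt{6} \approx 2.4495$
$a = \sqrt{6} \approx 2.4495$
$U = \frac{5}{7} - \frac{\sqrt{6}}{36}$ ($U = \frac{5}{7} + \frac{7 \frac{1}{\sqrt{6} \cdot 6 \left(-1\right)}}{7} = \frac{5}{7} + \frac{7 \frac{1}{6 \sqrt{6} \left(-1\right)}}{7} = \frac{5}{7} + \frac{7 \frac{1}{\left(-6\right) \sqrt{6}}}{7} = \frac{5}{7} + \frac{7 \left(- \frac{\sqrt{6}}{36}\right)}{7} = \frac{5}{7} + \frac{\left(- \frac{7}{36}\right) \sqrt{6}}{7} = \frac{5}{7} - \frac{\sqrt{6}}{36} \approx 0.64624$)
$- (-10 - 12 U) = - (-10 - 12 \left(\frac{5}{7} - \frac{\sqrt{6}}{36}\right)) = - (-10 - \left(\frac{60}{7} - \frac{\sqrt{6}}{3}\right)) = - (- \frac{130}{7} + \frac{\sqrt{6}}{3}) = \frac{130}{7} - \frac{\sqrt{6}}{3}$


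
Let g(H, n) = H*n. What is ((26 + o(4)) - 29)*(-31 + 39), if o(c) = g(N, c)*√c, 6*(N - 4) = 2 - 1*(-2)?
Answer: 824/3 ≈ 274.67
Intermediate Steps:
N = 14/3 (N = 4 + (2 - 1*(-2))/6 = 4 + (2 + 2)/6 = 4 + (⅙)*4 = 4 + ⅔ = 14/3 ≈ 4.6667)
o(c) = 14*c^(3/2)/3 (o(c) = (14*c/3)*√c = 14*c^(3/2)/3)
((26 + o(4)) - 29)*(-31 + 39) = ((26 + 14*4^(3/2)/3) - 29)*(-31 + 39) = ((26 + (14/3)*8) - 29)*8 = ((26 + 112/3) - 29)*8 = (190/3 - 29)*8 = (103/3)*8 = 824/3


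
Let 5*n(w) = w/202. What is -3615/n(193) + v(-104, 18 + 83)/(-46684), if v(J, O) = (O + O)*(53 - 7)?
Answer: -42613019989/2252503 ≈ -18918.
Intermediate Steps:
v(J, O) = 92*O (v(J, O) = (2*O)*46 = 92*O)
n(w) = w/1010 (n(w) = (w/202)/5 = w/1010)
-3615/n(193) + v(-104, 18 + 83)/(-46684) = -3615/((1/1010)*193) + (92*(18 + 83))/(-46684) = -3615/193/1010 + (92*101)*(-1/46684) = -3615*1010/193 + 9292*(-1/46684) = -3651150/193 - 2323/11671 = -42613019989/2252503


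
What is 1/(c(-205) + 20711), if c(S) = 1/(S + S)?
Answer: 410/8491509 ≈ 4.8284e-5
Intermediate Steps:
c(S) = 1/(2*S)
1/(c(-205) + 20711) = 1/((½)/(-205) + 20711) = 1/((½)*(-1/205) + 20711) = 1/(-1/410 + 20711) = 1/(8491509/410) = 410/8491509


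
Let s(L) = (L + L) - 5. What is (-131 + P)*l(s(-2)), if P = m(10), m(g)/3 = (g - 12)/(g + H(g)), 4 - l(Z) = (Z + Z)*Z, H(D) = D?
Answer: 103727/5 ≈ 20745.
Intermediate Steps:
s(L) = -5 + 2*L (s(L) = 2*L - 5 = -5 + 2*L)
l(Z) = 4 - 2*Z² (l(Z) = 4 - (Z + Z)*Z = 4 - 2*Z*Z = 4 - 2*Z²)
m(g) = 3*(-12 + g)/(2*g) (m(g) = 3*((g - 12)/(g + g)) = 3*((-12 + g)/((2*g))) = 3*((-12 + g)*(1/(2*g))) = 3*((-12 + g)/(2*g)) = 3*(-12 + g)/(2*g))
P = -3/10 (P = 3/2 - 18/10 = 3/2 - 18*⅒ = 3/2 - 9/5 = -3/10 ≈ -0.30000)
(-131 + P)*l(s(-2)) = (-131 - 3/10)*(4 - 2*(-5 + 2*(-2))²) = -1313*(4 - 2*(-5 - 4)²)/10 = -1313*(4 - 2*(-9)²)/10 = -1313*(4 - 2*81)/10 = -1313*(4 - 162)/10 = -1313/10*(-158) = 103727/5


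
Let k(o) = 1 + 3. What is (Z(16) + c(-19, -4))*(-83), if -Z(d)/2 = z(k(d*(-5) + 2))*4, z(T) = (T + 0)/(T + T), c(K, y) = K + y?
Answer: 2241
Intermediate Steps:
k(o) = 4
z(T) = 1/2 (z(T) = T/((2*T)) = T*(1/(2*T)) = 1/2)
Z(d) = -4
(Z(16) + c(-19, -4))*(-83) = (-4 + (-19 - 4))*(-83) = (-4 - 23)*(-83) = -27*(-83) = 2241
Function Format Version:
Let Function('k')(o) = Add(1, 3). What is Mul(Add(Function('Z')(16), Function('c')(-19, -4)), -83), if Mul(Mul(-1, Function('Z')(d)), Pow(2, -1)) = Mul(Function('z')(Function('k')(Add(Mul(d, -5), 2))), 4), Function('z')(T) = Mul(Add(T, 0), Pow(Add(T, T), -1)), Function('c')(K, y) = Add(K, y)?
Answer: 2241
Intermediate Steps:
Function('k')(o) = 4
Function('z')(T) = Rational(1, 2) (Function('z')(T) = Mul(T, Pow(Mul(2, T), -1)) = Mul(T, Mul(Rational(1, 2), Pow(T, -1))) = Rational(1, 2))
Function('Z')(d) = -4 (Function('Z')(d) = Mul(-2, Mul(Rational(1, 2), 4)) = Mul(-2, 2) = -4)
Mul(Add(Function('Z')(16), Function('c')(-19, -4)), -83) = Mul(Add(-4, Add(-19, -4)), -83) = Mul(Add(-4, -23), -83) = Mul(-27, -83) = 2241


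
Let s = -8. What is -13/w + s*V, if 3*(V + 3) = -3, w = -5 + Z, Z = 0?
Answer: 173/5 ≈ 34.600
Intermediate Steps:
w = -5 (w = -5 + 0 = -5)
V = -4 (V = -3 + (⅓)*(-3) = -3 - 1 = -4)
-13/w + s*V = -13/(-5) - 8*(-4) = -13*(-⅕) + 32 = 13/5 + 32 = 173/5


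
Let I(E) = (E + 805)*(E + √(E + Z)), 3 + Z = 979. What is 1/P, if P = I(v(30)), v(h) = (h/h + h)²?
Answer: 961/1627517344 - √1937/1627517344 ≈ 5.6343e-7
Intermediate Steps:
Z = 976 (Z = -3 + 979 = 976)
v(h) = (1 + h)²
I(E) = (805 + E)*(E + √(976 + E)) (I(E) = (E + 805)*(E + √(E + 976)) = (805 + E)*(E + √(976 + E)))
P = 1697126 + 1766*√1937 (P = ((1 + 30)²)² + 805*(1 + 30)² + 805*√(976 + (1 + 30)²) + (1 + 30)²*√(976 + (1 + 30)²) = (31²)² + 805*31² + 805*√(976 + 31²) + 31²*√(976 + 31²) = 961² + 805*961 + 805*√(976 + 961) + 961*√(976 + 961) = 923521 + 773605 + 805*√1937 + 961*√1937 = 1697126 + 1766*√1937 ≈ 1.7749e+6)
1/P = 1/(1697126 + 1766*√1937)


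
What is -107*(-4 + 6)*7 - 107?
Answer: -1605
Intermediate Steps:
-107*(-4 + 6)*7 - 107 = -214*7 - 107 = -107*14 - 107 = -1498 - 107 = -1605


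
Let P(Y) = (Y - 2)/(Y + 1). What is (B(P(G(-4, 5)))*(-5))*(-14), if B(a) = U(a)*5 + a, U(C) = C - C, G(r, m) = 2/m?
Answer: -80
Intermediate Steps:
P(Y) = (-2 + Y)/(1 + Y)
U(C) = 0
B(a) = a (B(a) = 0*5 + a = 0 + a = a)
(B(P(G(-4, 5)))*(-5))*(-14) = (((-2 + 2/5)/(1 + 2/5))*(-5))*(-14) = ((-8/5/(7/5))*(-5))*(-14) = (((5/7)*(-8/5))*(-5))*(-14) = -8/7*(-5)*(-14) = (40/7)*(-14) = -80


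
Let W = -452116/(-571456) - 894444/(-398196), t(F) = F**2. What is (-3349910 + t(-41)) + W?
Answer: -15872787873930373/4740656112 ≈ -3.3482e+6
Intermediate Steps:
W = 14399295275/4740656112 (W = -452116*(-1/571456) - 894444*(-1/398196) = 113029/142864 + 74537/33183 = 14399295275/4740656112 ≈ 3.0374)
(-3349910 + t(-41)) + W = (-3349910 + (-41)**2) + 14399295275/4740656112 = (-3349910 + 1681) + 14399295275/4740656112 = -3348229 + 14399295275/4740656112 = -15872787873930373/4740656112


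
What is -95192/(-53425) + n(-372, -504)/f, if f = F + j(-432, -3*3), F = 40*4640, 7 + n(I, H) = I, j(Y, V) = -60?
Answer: 3528335121/1982494900 ≈ 1.7797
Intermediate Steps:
n(I, H) = -7 + I
F = 185600
f = 185540 (f = 185600 - 60 = 185540)
-95192/(-53425) + n(-372, -504)/f = -95192/(-53425) + (-7 - 372)/185540 = -95192*(-1/53425) - 379*1/185540 = 95192/53425 - 379/185540 = 3528335121/1982494900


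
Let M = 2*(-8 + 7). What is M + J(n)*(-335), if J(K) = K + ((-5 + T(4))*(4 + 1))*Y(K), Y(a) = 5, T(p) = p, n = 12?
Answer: 4353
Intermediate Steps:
J(K) = -25 + K (J(K) = K + ((-5 + 4)*(4 + 1))*5 = K - 1*5*5 = K - 5*5 = K - 25 = -25 + K)
M = -2 (M = 2*(-1) = -2)
M + J(n)*(-335) = -2 + (-25 + 12)*(-335) = -2 - 13*(-335) = -2 + 4355 = 4353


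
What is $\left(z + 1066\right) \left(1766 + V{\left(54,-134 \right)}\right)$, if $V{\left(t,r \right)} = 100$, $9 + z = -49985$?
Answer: $-91299648$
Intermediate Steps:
$z = -49994$ ($z = -9 - 49985 = -49994$)
$\left(z + 1066\right) \left(1766 + V{\left(54,-134 \right)}\right) = \left(-49994 + 1066\right) \left(1766 + 100\right) = \left(-48928\right) 1866 = -91299648$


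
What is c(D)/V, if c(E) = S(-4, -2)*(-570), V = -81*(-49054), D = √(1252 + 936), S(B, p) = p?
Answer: 190/662229 ≈ 0.00028691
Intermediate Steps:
D = 2*√547 (D = √2188 = 2*√547 ≈ 46.776)
V = 3973374
c(E) = 1140 (c(E) = -2*(-570) = 1140)
c(D)/V = 1140/3973374 = 1140*(1/3973374) = 190/662229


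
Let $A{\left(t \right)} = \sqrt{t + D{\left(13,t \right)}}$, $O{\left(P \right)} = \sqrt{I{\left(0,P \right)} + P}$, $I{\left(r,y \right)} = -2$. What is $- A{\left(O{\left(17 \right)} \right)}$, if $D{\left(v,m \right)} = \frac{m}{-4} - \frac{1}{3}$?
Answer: $- \frac{\sqrt{-12 + 27 \sqrt{15}}}{6} \approx -1.6036$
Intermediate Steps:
$D{\left(v,m \right)} = - \frac{1}{3} - \frac{m}{4}$ ($D{\left(v,m \right)} = m \left(- \frac{1}{4}\right) - \frac{1}{3} = - \frac{m}{4} - \frac{1}{3} = - \frac{1}{3} - \frac{m}{4}$)
$O{\left(P \right)} = \sqrt{-2 + P}$
$A{\left(t \right)} = \sqrt{- \frac{1}{3} + \frac{3 t}{4}}$ ($A{\left(t \right)} = \sqrt{t - \left(\frac{1}{3} + \frac{t}{4}\right)} = \sqrt{- \frac{1}{3} + \frac{3 t}{4}}$)
$- A{\left(O{\left(17 \right)} \right)} = - \frac{\sqrt{-12 + 27 \sqrt{-2 + 17}}}{6} = - \frac{\sqrt{-12 + 27 \sqrt{15}}}{6}$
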